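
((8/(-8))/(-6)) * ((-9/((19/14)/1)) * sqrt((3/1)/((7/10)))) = -3 * sqrt(210)/19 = -2.29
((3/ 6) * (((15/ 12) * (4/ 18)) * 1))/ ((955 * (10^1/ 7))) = 0.00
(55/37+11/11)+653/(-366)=9511/13542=0.70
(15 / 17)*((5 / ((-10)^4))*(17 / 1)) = 3 / 400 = 0.01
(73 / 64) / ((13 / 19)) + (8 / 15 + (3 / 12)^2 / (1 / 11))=36041 / 12480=2.89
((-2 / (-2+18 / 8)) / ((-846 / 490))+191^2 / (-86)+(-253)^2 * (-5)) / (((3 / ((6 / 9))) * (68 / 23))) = -268130777999 / 11131668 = -24087.21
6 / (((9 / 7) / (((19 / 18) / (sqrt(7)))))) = 19 * sqrt(7) / 27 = 1.86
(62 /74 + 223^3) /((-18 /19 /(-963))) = 417084191165 /37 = 11272545707.16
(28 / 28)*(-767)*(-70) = 53690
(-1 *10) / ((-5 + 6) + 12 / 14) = -70 / 13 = -5.38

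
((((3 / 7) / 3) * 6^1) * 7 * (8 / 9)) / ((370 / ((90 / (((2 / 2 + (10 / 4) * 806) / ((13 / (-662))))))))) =-0.00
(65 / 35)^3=2197 / 343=6.41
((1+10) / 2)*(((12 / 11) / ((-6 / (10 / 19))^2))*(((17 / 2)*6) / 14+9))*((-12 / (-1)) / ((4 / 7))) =4425 / 361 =12.26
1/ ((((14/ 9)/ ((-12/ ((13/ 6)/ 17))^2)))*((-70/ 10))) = -6741792/ 8281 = -814.13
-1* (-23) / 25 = 23 / 25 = 0.92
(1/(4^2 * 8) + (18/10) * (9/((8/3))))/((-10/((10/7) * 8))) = -3893/560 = -6.95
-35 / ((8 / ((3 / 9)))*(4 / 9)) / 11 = -105 / 352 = -0.30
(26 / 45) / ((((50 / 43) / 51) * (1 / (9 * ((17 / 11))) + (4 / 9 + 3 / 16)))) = 36.00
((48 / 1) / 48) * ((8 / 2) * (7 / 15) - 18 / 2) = -107 / 15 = -7.13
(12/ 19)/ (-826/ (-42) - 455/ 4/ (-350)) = 1440/ 45581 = 0.03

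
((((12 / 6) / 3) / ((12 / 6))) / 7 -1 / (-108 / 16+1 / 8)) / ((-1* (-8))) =221 / 8904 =0.02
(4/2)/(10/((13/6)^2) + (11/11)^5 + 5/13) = 169/297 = 0.57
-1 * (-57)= 57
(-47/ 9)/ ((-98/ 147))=47/ 6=7.83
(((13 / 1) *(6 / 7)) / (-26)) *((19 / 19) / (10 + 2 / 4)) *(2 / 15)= -0.01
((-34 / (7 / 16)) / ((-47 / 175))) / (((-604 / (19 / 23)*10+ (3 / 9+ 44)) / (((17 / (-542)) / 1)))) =6589200 / 5276085721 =0.00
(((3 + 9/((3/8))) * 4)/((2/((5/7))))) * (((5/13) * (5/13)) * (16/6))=18000/1183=15.22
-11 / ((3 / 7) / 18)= -462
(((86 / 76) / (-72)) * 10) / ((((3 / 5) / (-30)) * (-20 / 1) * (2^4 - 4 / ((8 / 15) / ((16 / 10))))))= -1075 / 10944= -0.10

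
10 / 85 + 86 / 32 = 763 / 272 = 2.81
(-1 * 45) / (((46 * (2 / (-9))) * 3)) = 135 / 92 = 1.47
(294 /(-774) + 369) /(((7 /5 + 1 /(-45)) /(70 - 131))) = -21755040 /1333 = -16320.36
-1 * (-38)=38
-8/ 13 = -0.62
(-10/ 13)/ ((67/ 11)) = -110/ 871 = -0.13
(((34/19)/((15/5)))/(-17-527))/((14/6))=-1/2128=-0.00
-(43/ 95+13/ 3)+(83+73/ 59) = 1335974/ 16815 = 79.45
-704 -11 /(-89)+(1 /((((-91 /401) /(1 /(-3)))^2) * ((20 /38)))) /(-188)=-8777746019891 /12470192280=-703.90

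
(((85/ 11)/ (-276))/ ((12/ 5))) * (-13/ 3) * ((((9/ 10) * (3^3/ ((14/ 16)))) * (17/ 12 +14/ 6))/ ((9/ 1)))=16575/ 28336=0.58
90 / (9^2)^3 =10 / 59049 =0.00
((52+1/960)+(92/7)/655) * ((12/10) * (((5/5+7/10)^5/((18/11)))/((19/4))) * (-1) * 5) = -715249316137367/1254456000000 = -570.17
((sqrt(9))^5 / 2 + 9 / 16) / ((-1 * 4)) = -1953 / 64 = -30.52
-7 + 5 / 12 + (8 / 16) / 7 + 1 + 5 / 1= -0.51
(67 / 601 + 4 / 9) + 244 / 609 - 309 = -338239990 / 1098027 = -308.04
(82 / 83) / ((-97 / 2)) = -164 / 8051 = -0.02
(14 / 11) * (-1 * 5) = -70 / 11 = -6.36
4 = 4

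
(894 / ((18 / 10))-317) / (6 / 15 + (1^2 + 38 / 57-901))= -2695 / 13484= -0.20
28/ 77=4/ 11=0.36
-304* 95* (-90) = 2599200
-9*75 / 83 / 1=-675 / 83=-8.13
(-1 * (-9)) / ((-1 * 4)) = -9 / 4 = -2.25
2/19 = 0.11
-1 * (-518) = 518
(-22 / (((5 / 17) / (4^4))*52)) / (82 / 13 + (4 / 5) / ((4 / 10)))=-5984 / 135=-44.33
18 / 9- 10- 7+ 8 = -7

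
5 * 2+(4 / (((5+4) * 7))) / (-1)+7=1067 / 63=16.94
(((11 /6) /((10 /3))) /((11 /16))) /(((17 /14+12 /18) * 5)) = 168 /1975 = 0.09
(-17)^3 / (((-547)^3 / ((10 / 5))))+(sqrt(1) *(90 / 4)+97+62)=59411257901 / 327334646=181.50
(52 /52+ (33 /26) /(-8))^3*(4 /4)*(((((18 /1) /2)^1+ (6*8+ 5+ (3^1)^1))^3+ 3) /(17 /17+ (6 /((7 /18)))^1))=515142053125 /51743744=9955.64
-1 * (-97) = 97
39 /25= 1.56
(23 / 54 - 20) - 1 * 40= -3217 / 54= -59.57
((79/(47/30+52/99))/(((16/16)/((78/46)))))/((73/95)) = 15250950/183011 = 83.33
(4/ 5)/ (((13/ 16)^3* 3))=16384/ 32955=0.50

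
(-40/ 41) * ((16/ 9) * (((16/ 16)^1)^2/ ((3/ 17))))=-10880/ 1107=-9.83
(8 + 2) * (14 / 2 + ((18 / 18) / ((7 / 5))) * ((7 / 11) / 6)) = 2335 / 33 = 70.76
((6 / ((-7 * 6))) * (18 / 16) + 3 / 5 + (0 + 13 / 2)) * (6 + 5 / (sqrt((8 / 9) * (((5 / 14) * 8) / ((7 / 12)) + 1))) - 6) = 5829 * sqrt(2) / 544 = 15.15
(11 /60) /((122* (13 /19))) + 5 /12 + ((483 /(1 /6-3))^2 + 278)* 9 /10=145233048335 /5500248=26404.82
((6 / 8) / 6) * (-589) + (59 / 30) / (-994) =-4391113 / 59640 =-73.63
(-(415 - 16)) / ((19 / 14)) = -294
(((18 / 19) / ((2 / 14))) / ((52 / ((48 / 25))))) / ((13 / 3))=4536 / 80275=0.06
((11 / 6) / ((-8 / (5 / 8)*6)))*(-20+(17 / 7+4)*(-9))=1.86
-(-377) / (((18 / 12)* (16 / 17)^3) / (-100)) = -46305025 / 1536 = -30146.50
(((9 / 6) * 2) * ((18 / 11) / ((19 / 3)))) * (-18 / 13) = -2916 / 2717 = -1.07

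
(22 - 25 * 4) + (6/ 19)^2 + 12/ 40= -280137/ 3610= -77.60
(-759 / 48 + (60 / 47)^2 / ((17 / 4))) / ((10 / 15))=-27811527 / 1201696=-23.14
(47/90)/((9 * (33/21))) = 329/8910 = 0.04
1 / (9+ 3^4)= 1 / 90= 0.01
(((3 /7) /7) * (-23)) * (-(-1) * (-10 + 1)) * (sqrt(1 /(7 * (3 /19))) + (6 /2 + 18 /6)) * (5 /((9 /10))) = 1150 * sqrt(399) /343 + 20700 /49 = 489.42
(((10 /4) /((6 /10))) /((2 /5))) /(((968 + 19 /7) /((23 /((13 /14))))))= 28175 /106002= 0.27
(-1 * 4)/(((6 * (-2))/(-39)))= -13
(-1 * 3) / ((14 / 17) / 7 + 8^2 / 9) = -459 / 1106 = -0.42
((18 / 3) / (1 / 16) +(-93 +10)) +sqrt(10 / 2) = 15.24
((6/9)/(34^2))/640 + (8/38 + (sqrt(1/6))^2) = 0.38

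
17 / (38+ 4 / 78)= 663 / 1484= 0.45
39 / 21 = 13 / 7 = 1.86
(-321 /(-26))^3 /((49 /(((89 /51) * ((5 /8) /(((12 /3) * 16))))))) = 4906297215 /7496093696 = 0.65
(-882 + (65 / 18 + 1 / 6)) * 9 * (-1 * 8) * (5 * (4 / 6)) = 632320 / 3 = 210773.33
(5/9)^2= 25/81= 0.31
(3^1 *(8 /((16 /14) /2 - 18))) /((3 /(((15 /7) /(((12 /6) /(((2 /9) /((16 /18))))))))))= -15 /122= -0.12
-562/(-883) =0.64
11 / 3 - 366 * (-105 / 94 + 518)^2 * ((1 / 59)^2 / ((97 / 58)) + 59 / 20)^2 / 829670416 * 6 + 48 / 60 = -423263800890124129490146687 / 250746039150237767904787200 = -1.69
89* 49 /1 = 4361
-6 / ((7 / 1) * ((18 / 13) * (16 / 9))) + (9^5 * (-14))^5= -386102767332382926702770400000.00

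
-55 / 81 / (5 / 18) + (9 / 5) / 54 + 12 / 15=-29 / 18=-1.61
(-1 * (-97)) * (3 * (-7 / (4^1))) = -2037 / 4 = -509.25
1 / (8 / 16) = 2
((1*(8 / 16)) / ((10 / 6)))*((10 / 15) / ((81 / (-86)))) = -86 / 405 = -0.21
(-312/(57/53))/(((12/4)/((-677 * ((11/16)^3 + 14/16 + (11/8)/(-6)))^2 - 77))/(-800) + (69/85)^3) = -220736409422007343657000/407013537133469706111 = -542.33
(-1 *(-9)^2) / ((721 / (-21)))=243 / 103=2.36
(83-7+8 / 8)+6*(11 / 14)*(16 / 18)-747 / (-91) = 24406 / 273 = 89.40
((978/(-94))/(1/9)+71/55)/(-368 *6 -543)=238718/7111335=0.03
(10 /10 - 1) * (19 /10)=0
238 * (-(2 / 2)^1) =-238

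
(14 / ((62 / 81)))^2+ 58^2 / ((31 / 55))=6057109 / 961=6302.92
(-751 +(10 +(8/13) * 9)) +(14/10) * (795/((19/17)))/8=-1207299/1976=-610.98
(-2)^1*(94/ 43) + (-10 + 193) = 7681/ 43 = 178.63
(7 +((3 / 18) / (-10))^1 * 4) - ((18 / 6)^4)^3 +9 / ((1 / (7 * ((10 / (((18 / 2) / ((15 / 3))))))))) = -531084.07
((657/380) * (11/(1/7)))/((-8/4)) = -50589/760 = -66.56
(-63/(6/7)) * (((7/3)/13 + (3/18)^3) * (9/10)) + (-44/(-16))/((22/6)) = -23773/2080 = -11.43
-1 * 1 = -1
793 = 793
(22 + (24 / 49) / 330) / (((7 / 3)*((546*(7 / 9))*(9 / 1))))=29647 / 12017005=0.00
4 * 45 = 180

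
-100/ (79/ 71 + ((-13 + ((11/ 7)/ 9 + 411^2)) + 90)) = -111825/ 188983453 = -0.00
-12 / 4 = -3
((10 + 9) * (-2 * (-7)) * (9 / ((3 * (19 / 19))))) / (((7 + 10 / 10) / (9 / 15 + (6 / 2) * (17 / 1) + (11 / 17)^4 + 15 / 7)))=5378.34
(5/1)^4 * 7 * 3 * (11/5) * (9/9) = 28875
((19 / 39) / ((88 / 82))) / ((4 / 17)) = 13243 / 6864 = 1.93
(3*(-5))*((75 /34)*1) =-1125 /34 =-33.09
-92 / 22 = -46 / 11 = -4.18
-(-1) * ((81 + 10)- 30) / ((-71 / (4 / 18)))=-122 / 639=-0.19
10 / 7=1.43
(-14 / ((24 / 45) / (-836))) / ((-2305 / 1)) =-4389 / 461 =-9.52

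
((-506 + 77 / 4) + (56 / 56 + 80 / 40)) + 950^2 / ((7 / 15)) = 54136455 / 28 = 1933444.82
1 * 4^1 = 4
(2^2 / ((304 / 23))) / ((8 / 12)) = 69 / 152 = 0.45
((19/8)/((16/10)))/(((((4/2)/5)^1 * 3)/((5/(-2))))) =-2375/768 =-3.09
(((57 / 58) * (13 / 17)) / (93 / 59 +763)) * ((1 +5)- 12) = -10089 / 1710710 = -0.01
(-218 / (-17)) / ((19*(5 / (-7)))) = -1526 / 1615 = -0.94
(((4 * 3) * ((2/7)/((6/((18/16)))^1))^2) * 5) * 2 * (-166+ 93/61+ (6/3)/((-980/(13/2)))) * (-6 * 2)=796483773/1171688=679.77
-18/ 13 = -1.38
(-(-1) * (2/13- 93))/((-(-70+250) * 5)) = 1207/11700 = 0.10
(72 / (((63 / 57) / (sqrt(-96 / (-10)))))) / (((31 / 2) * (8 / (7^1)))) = 456 * sqrt(15) / 155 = 11.39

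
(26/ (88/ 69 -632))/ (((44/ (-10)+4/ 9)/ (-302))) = -1219023/ 387328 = -3.15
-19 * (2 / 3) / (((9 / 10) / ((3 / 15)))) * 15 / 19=-20 / 9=-2.22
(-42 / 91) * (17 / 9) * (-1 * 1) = 0.87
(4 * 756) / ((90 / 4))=672 / 5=134.40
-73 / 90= -0.81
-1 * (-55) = 55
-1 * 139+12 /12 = -138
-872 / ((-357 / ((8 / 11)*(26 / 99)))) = 181376 / 388773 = 0.47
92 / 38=46 / 19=2.42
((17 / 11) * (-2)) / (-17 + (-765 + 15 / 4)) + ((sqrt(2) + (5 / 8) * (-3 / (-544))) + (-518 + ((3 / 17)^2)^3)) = -109604608275989635 / 211594950468352 + sqrt(2) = -516.58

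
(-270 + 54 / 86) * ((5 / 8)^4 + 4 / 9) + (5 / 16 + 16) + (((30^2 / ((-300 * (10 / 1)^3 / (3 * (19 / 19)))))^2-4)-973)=-3086399011463 / 2752000000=-1121.51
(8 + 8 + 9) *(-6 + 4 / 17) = -2450 / 17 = -144.12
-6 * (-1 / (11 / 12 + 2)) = 2.06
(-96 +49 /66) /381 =-6287 /25146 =-0.25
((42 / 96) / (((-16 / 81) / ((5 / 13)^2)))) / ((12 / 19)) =-89775 / 173056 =-0.52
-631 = -631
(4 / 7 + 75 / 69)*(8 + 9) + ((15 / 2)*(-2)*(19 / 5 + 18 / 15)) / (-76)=357039 / 12236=29.18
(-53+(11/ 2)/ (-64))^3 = -313738909875/ 2097152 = -149602.37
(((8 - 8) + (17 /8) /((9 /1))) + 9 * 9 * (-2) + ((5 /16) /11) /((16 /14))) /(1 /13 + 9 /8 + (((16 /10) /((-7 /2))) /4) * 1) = -932548435 /6271056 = -148.71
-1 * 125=-125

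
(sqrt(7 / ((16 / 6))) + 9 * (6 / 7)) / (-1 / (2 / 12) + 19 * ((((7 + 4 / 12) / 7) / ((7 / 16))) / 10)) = -2835 / 533 - 735 * sqrt(42) / 4264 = -6.44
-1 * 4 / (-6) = 2 / 3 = 0.67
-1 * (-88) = 88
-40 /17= -2.35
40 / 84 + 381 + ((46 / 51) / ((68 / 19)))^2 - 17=7672573591 / 21047292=364.54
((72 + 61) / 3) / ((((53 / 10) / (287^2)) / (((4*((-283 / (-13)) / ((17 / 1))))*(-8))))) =-992091773120 / 35139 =-28233352.49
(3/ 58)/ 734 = 3/ 42572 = 0.00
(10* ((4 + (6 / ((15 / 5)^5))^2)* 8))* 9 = 2099840 / 729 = 2880.44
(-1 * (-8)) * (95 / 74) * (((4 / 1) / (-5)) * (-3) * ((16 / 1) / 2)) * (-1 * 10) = -72960 / 37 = -1971.89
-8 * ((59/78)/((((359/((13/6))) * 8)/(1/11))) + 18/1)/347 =-20471675/49330908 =-0.41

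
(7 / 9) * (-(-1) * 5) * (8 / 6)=5.19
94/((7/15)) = 1410/7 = 201.43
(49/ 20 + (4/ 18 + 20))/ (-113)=-4081/ 20340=-0.20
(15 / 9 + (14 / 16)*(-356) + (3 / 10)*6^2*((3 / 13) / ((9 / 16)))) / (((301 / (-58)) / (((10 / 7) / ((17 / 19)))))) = 131255914 / 1396941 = 93.96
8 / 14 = 4 / 7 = 0.57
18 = 18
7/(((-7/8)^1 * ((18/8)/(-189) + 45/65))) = -8736/743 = -11.76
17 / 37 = 0.46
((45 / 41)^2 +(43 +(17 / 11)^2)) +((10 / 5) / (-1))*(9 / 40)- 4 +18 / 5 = 186083723 / 4068020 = 45.74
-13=-13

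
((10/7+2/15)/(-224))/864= -41/5080320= -0.00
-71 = -71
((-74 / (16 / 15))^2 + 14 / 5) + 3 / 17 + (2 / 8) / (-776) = 2541236579 / 527680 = 4815.87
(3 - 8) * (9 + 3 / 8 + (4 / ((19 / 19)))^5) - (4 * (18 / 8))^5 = -513727 / 8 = -64215.88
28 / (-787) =-28 / 787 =-0.04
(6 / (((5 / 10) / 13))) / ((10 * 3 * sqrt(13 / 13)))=26 / 5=5.20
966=966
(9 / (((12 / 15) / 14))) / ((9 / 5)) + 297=769 / 2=384.50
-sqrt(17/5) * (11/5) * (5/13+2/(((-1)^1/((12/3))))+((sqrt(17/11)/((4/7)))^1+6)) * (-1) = -231 * sqrt(85)/325+119 * sqrt(55)/100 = 2.27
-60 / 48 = -5 / 4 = -1.25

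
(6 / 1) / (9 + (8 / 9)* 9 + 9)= 3 / 13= 0.23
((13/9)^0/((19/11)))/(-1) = -11/19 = -0.58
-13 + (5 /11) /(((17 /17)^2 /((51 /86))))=-12043 /946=-12.73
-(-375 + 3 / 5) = 1872 / 5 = 374.40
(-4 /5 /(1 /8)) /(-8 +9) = -32 /5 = -6.40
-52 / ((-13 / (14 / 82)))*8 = 224 / 41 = 5.46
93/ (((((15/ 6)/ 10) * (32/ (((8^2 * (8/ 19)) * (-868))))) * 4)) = -1291584/ 19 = -67978.11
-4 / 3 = -1.33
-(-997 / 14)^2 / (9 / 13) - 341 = -13523641 / 1764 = -7666.46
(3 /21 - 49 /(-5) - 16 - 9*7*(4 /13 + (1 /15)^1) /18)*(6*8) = -160904 /455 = -353.64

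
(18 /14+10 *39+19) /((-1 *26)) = -1436 /91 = -15.78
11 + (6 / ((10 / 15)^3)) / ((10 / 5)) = 21.12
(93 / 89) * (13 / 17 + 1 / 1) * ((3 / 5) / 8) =837 / 6052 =0.14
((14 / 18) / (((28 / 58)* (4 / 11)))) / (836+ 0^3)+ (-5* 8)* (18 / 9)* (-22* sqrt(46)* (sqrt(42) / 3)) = 29 / 5472+ 3520* sqrt(483) / 3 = 25786.66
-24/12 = -2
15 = 15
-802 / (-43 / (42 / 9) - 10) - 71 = -7871 / 269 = -29.26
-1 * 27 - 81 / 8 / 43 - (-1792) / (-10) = -355069 / 1720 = -206.44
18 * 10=180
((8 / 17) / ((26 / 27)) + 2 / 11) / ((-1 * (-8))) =815 / 9724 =0.08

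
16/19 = 0.84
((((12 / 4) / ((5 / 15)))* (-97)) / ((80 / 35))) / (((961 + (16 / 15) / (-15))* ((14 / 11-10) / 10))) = 3601125 / 7907072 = 0.46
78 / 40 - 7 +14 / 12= -233 / 60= -3.88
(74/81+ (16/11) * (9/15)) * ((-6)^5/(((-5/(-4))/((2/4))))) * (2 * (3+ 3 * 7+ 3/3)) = -277806.55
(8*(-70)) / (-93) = 560 / 93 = 6.02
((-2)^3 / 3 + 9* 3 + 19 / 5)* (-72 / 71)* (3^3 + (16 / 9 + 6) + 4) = -1178224 / 1065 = -1106.31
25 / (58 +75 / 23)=575 / 1409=0.41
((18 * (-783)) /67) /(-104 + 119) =-4698 /335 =-14.02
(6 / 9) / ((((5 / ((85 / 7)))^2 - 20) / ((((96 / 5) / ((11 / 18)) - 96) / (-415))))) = -684352 / 130810075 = -0.01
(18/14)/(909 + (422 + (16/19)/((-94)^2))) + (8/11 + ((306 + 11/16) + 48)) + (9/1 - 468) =-792117074869/7647079440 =-103.58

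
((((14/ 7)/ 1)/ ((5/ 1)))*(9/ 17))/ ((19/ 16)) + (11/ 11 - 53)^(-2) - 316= -1379178993/ 4366960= -315.82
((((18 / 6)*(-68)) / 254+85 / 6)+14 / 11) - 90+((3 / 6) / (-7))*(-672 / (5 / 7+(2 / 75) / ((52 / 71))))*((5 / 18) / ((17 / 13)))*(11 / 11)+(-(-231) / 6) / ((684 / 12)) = -282540417948 / 4623764057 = -61.11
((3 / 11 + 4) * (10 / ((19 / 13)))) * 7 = 42770 / 209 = 204.64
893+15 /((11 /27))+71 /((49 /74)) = 558966 /539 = 1037.04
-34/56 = -17/28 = -0.61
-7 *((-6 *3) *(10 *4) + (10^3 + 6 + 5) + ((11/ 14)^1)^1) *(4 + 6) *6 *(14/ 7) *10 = -2451000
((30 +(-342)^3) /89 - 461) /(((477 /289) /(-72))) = 92578692344 /4717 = 19626604.27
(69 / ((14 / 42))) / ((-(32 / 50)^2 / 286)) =-18500625 / 128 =-144536.13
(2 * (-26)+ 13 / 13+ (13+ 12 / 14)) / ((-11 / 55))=1300 / 7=185.71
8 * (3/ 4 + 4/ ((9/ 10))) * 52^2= 112366.22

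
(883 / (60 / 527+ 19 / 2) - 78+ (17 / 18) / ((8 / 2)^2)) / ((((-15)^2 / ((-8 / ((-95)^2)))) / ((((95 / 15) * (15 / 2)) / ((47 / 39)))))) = -105510509 / 48863352600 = -0.00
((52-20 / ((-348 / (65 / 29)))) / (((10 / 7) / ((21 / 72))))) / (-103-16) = -0.09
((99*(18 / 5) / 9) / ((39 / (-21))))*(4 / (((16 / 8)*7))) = -396 / 65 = -6.09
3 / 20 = 0.15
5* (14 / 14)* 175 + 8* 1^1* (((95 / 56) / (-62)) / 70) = 5316481 / 6076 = 875.00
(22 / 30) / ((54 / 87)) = 1.18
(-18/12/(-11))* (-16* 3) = -72/11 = -6.55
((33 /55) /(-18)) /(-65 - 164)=1 /6870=0.00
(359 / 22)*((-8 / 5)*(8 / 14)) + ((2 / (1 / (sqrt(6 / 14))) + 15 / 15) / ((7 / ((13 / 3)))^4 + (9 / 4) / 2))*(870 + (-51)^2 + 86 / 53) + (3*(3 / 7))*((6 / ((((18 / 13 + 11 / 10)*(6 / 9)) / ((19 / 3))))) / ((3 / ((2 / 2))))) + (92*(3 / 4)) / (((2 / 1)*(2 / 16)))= 1281.63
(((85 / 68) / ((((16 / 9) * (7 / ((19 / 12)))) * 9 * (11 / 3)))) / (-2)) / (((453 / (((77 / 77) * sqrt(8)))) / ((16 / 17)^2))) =-95 * sqrt(2) / 10080609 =-0.00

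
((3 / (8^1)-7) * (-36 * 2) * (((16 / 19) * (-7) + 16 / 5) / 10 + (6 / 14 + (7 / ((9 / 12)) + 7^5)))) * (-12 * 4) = -1280226115584 / 3325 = -385030410.70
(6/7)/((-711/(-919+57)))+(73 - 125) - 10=-101134/1659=-60.96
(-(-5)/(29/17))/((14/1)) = 85/406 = 0.21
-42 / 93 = -14 / 31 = -0.45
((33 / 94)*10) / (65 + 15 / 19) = 627 / 11750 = 0.05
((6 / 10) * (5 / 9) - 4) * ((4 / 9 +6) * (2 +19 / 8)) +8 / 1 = -10301 / 108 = -95.38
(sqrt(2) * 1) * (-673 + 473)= -200 * sqrt(2)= -282.84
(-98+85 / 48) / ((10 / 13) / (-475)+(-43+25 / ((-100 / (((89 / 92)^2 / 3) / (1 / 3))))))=12070647940 / 5423319081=2.23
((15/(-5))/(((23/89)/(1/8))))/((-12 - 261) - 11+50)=89/14352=0.01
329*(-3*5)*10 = -49350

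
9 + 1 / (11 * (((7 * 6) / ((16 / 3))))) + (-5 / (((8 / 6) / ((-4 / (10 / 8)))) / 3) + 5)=34658 / 693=50.01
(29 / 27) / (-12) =-29 / 324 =-0.09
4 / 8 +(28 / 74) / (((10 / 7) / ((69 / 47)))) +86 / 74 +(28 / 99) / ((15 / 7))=2.18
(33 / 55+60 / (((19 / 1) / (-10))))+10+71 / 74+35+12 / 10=113749 / 7030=16.18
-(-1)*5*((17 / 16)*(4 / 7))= 85 / 28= 3.04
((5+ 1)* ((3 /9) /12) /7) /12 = 1 /504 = 0.00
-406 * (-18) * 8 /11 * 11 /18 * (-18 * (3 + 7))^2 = 105235200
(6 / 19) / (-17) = -6 / 323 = -0.02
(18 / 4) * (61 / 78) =183 / 52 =3.52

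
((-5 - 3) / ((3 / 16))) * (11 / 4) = -352 / 3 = -117.33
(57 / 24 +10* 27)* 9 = 19611 / 8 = 2451.38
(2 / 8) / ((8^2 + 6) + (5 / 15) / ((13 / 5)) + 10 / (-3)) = 39 / 10420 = 0.00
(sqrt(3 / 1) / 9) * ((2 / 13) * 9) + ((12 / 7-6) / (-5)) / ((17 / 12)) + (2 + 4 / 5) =2 * sqrt(3) / 13 + 2026 / 595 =3.67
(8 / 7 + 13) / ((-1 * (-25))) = 99 / 175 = 0.57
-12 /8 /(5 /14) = -21 /5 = -4.20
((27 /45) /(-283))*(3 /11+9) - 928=-928.02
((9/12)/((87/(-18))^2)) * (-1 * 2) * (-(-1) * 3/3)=-54/841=-0.06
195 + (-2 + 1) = 194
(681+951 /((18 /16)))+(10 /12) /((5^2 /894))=23342 /15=1556.13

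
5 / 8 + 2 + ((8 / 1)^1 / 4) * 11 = 197 / 8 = 24.62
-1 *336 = -336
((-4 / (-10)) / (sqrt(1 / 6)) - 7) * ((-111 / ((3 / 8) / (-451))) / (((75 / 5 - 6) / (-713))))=666278536 / 9 - 190365296 * sqrt(6) / 45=63668774.22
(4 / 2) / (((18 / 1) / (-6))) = -2 / 3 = -0.67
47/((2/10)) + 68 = 303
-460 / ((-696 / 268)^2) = -516235 / 7569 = -68.20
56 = 56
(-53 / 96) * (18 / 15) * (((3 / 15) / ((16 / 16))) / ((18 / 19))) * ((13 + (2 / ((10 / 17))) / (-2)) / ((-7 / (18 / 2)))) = 113791 / 56000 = 2.03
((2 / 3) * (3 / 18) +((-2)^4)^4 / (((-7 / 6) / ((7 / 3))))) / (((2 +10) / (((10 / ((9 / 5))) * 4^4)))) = -15534446.09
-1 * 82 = -82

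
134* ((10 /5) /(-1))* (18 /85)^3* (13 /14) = -10159344 /4298875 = -2.36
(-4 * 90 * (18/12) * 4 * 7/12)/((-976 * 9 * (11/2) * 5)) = 7/1342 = 0.01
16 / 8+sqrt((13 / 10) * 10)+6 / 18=7 / 3+sqrt(13)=5.94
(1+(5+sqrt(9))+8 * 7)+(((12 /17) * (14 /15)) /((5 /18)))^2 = 12756689 /180625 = 70.63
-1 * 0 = 0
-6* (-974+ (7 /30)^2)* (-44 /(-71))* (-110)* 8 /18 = -177047.76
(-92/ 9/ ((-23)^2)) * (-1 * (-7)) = -28/ 207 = -0.14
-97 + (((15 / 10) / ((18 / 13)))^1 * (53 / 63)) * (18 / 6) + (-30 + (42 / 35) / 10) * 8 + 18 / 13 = -27184351 / 81900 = -331.92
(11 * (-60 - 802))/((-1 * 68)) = 4741/34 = 139.44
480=480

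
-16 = -16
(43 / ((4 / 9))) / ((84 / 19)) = 2451 / 112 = 21.88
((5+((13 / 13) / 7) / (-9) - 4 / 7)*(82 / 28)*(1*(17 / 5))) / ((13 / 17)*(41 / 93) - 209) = -51057341 / 242473560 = -0.21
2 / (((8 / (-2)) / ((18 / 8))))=-9 / 8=-1.12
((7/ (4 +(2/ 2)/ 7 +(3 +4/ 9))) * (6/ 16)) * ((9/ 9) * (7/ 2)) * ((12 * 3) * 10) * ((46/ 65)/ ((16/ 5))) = 9585135/ 99424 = 96.41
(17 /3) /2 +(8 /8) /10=44 /15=2.93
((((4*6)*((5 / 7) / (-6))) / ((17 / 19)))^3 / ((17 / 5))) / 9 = -274360000 / 257829327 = -1.06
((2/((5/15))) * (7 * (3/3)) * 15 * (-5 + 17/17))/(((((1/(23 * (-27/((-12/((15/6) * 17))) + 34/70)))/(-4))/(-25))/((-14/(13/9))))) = 70189270200/13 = 5399174630.77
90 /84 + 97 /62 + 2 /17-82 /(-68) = 29213 /7378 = 3.96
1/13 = 0.08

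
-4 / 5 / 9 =-4 / 45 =-0.09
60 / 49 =1.22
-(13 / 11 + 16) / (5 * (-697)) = 189 / 38335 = 0.00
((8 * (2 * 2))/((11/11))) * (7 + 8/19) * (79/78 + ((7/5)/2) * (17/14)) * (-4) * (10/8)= -546328/247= -2211.85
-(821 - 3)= -818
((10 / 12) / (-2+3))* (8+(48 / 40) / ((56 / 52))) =319 / 42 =7.60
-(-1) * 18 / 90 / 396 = 1 / 1980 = 0.00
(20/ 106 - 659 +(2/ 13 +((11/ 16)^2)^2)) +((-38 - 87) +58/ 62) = -1095328551105/ 1399783424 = -782.50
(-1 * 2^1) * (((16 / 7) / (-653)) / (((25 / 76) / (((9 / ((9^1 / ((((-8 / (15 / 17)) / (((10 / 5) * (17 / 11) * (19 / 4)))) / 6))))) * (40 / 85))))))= -0.00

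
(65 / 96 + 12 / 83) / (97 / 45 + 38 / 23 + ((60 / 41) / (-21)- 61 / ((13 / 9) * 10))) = -1.69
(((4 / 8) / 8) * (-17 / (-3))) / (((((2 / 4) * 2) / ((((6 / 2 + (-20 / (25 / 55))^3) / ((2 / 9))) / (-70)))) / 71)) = 308440401 / 2240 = 137696.61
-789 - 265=-1054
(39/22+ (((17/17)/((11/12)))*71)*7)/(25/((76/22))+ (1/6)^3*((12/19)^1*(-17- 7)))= 35901/473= 75.90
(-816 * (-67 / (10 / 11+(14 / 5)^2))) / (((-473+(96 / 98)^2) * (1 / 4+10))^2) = 231127013532800 / 865874092117017041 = 0.00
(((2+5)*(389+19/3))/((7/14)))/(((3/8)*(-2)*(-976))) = 4151/549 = 7.56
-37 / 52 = -0.71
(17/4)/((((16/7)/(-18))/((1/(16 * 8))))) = -1071/4096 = -0.26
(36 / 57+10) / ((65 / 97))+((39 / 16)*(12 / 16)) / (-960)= 80247391 / 5058560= 15.86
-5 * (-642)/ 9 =1070/ 3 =356.67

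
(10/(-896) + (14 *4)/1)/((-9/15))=-41805/448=-93.31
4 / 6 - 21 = -20.33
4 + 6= 10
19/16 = 1.19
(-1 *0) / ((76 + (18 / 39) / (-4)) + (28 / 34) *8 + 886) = 0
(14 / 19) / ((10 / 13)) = 91 / 95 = 0.96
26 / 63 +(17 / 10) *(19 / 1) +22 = 34469 / 630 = 54.71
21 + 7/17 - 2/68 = 727/34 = 21.38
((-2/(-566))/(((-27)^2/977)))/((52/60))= 4885/893997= 0.01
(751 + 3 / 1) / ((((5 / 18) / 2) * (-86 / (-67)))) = 909324 / 215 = 4229.41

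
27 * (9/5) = 243/5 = 48.60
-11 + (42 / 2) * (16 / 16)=10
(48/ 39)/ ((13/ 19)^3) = 109744/ 28561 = 3.84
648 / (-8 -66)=-324 / 37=-8.76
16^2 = 256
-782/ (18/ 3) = -391/ 3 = -130.33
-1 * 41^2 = -1681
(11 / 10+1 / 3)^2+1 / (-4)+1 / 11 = 4691 / 2475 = 1.90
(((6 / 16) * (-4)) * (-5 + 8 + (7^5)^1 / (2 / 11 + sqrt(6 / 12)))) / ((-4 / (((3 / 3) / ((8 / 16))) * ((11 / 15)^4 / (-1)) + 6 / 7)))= 1976.58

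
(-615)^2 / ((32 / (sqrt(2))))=378225 * sqrt(2) / 32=16715.34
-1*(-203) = 203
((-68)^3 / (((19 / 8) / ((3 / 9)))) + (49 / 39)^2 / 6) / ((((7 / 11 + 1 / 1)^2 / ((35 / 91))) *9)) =-4629442777465 / 6573019752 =-704.31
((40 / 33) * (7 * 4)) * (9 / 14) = 240 / 11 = 21.82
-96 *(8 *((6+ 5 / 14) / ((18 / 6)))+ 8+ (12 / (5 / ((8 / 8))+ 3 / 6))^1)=-200576 / 77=-2604.88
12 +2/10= 61/5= 12.20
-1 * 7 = -7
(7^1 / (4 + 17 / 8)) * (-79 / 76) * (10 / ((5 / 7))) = -316 / 19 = -16.63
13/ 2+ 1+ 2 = 19/ 2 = 9.50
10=10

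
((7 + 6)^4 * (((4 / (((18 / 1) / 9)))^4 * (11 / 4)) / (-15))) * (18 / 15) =-2513368 / 25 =-100534.72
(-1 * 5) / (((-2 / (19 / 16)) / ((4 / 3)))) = 95 / 24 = 3.96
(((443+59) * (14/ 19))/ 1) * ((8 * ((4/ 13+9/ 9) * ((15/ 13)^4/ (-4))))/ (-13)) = 131.91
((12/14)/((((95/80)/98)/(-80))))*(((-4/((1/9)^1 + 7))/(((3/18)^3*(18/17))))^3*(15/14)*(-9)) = -1566581779800/19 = -82451672621.05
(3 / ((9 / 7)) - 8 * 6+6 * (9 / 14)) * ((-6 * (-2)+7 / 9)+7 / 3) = -119408 / 189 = -631.79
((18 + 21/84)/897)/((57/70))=2555/102258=0.02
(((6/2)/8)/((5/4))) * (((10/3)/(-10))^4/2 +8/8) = 163/540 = 0.30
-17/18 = -0.94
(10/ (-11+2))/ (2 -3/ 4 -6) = 40/ 171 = 0.23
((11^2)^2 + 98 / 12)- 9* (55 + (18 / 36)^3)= 339673 / 24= 14153.04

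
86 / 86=1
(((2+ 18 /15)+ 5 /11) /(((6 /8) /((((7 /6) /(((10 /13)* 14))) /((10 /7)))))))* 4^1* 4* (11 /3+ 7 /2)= 524342 /12375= 42.37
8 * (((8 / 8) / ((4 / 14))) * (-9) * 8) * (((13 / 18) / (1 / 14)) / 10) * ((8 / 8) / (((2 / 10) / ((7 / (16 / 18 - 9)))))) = 642096 / 73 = 8795.84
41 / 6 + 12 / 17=769 / 102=7.54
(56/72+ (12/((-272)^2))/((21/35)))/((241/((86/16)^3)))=10297508119/20540325888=0.50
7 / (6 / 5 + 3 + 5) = 0.76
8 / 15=0.53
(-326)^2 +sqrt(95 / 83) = sqrt(7885) / 83 +106276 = 106277.07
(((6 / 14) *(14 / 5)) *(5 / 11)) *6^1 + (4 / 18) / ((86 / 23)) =14185 / 4257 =3.33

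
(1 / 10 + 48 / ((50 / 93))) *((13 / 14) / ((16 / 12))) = 174291 / 2800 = 62.25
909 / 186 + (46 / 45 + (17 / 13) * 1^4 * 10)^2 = 4321523423 / 21217950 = 203.67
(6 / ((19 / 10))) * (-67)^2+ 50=270290 / 19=14225.79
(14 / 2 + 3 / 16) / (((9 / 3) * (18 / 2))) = 0.27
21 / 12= 7 / 4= 1.75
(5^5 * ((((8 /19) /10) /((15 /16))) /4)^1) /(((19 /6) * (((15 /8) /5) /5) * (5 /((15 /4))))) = 40000 /361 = 110.80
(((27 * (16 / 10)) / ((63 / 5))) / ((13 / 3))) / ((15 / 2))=48 / 455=0.11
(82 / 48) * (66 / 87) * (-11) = -4961 / 348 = -14.26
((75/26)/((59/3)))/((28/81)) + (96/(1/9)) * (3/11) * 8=890853147/472472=1885.52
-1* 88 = -88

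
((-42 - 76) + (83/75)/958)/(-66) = 770747/431100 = 1.79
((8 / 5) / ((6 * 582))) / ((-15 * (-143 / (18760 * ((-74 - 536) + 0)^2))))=558447680 / 374517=1491.11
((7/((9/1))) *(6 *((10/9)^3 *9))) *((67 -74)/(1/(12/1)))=-392000/81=-4839.51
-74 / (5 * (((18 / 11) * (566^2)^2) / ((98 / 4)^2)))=-977207 / 18473034012480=-0.00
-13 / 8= -1.62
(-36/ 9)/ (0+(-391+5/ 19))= 19/ 1856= 0.01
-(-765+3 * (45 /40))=6093 /8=761.62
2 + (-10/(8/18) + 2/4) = -20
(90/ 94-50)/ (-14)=2305/ 658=3.50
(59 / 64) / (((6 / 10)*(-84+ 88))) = 295 / 768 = 0.38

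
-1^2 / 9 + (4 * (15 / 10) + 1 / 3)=56 / 9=6.22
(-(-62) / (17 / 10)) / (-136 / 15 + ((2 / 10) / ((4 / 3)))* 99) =37200 / 5899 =6.31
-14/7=-2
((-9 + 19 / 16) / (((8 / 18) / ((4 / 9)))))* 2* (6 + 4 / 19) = -7375 / 76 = -97.04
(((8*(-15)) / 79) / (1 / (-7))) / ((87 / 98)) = 27440 / 2291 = 11.98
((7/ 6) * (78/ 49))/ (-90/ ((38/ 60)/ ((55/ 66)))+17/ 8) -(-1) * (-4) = -496932/ 123739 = -4.02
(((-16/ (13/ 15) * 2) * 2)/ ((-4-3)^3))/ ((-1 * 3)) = -320/ 4459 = -0.07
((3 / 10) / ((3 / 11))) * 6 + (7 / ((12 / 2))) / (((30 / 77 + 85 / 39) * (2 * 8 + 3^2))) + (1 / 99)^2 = 25021917307 / 3780735750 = 6.62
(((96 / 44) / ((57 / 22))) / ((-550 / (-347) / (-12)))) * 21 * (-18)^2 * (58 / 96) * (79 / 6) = -1803007836 / 5225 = -345073.27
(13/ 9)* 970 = 12610/ 9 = 1401.11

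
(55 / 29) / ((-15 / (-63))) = 231 / 29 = 7.97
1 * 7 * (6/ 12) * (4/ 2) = 7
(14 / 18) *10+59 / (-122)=8009 / 1098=7.29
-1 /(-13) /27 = 1 /351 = 0.00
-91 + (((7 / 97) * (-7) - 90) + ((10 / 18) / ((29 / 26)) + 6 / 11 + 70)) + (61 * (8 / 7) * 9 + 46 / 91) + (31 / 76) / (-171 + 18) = 517.47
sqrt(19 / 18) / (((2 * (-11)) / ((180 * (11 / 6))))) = -5 * sqrt(38) / 2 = -15.41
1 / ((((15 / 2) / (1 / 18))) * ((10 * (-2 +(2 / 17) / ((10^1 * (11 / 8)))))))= -187 / 502740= -0.00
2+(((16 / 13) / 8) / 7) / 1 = 184 / 91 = 2.02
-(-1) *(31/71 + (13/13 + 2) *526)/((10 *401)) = 112069/284710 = 0.39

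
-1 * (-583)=583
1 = 1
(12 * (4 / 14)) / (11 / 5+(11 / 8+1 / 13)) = 4160 / 4431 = 0.94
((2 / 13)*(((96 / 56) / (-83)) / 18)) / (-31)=4 / 702429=0.00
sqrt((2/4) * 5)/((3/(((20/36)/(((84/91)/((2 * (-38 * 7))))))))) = -8645 * sqrt(10)/162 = -168.75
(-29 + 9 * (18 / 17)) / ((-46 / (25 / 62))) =8275 / 48484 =0.17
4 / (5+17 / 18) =72 / 107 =0.67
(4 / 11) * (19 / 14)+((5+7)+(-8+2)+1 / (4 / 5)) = 2385 / 308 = 7.74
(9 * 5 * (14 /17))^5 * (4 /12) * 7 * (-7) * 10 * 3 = -48629390607000000 /1419857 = -34249498792.48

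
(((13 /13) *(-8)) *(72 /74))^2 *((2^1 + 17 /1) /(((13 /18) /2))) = 56733696 /17797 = 3187.82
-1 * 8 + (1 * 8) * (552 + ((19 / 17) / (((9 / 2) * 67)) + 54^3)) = 12958494424 / 10251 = 1264120.03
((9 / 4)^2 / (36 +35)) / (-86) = -81 / 97696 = -0.00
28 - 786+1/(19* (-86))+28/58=-35895741/47386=-757.52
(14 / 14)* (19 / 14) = 19 / 14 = 1.36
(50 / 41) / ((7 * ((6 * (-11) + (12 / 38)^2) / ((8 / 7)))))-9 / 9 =-4793851 / 4779411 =-1.00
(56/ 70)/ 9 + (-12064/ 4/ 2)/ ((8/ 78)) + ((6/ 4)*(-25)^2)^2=155556601/ 180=864203.34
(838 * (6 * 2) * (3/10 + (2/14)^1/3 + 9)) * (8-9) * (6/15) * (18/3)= -39479856/175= -225599.18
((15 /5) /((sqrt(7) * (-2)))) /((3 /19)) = -19 * sqrt(7) /14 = -3.59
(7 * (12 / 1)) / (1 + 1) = 42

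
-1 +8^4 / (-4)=-1025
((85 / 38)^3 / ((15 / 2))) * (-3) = -122825 / 27436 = -4.48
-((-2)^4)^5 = -1048576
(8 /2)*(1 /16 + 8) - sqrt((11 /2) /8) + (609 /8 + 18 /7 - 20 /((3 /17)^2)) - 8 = -271795 /504 - sqrt(11) /4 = -540.10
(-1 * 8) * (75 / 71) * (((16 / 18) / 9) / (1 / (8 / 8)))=-1600 / 1917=-0.83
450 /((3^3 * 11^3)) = 50 /3993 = 0.01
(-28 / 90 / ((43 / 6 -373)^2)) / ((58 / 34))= -952 / 698613625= -0.00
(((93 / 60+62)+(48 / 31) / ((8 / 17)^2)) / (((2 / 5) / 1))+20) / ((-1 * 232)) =-6087 / 7192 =-0.85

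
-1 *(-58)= 58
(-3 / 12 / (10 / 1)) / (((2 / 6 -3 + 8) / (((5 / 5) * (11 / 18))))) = -11 / 3840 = -0.00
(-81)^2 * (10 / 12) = 10935 / 2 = 5467.50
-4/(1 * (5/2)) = -8/5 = -1.60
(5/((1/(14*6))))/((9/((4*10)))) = 5600/3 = 1866.67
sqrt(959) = 30.97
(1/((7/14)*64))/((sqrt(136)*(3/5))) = 5*sqrt(34)/6528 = 0.00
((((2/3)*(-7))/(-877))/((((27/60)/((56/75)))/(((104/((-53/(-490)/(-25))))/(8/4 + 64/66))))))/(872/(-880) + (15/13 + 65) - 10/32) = -1026049024000/931061050443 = -1.10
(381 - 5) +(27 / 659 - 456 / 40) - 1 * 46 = 1049922 / 3295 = 318.64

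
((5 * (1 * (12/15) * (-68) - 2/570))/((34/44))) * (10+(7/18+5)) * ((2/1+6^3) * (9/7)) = -1471304890/969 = -1518374.50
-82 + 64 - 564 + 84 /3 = -554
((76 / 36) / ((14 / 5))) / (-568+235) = -95 / 41958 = -0.00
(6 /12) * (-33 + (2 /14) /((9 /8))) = -2071 /126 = -16.44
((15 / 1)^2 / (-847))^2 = 50625 / 717409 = 0.07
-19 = -19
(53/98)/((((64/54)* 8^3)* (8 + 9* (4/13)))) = 0.00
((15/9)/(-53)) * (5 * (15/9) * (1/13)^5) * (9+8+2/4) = -4375/354213522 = -0.00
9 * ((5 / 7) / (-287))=-45 / 2009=-0.02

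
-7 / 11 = -0.64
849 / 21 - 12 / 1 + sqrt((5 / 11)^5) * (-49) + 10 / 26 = 2622 / 91 - 1225 * sqrt(55) / 1331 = 21.99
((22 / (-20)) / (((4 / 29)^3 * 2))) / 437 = -0.48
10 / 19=0.53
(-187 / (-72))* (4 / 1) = 187 / 18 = 10.39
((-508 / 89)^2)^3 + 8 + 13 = 17196732065676325 / 496981290961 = 34602.37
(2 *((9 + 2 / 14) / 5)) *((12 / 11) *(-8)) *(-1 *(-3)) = -36864 / 385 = -95.75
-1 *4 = -4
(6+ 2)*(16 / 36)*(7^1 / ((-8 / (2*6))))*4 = -448 / 3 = -149.33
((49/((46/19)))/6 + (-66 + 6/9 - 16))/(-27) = 21517/7452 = 2.89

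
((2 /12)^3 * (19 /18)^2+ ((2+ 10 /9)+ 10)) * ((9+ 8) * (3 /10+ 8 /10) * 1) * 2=171652723 /349920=490.55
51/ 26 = 1.96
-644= -644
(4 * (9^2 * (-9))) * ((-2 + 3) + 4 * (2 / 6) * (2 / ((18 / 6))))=-5508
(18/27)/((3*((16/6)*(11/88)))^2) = 2/3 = 0.67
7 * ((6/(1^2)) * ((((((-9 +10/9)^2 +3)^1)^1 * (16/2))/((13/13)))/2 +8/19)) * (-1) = -10977.09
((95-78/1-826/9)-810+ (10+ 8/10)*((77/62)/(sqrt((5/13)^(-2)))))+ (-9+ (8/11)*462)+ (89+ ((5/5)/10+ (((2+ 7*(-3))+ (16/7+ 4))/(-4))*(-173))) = -514590257/507780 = -1013.41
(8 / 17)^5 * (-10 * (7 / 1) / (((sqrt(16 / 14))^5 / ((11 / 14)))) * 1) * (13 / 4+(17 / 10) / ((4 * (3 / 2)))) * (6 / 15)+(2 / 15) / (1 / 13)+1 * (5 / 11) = 361 / 165 -7313152 * sqrt(14) / 21297855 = 0.90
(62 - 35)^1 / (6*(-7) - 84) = -3 / 14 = -0.21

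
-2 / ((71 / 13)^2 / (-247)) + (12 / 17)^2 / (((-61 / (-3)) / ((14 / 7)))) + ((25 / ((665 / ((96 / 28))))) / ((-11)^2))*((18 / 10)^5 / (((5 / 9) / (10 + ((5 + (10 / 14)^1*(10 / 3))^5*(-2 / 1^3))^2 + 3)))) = 69544911.33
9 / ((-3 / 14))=-42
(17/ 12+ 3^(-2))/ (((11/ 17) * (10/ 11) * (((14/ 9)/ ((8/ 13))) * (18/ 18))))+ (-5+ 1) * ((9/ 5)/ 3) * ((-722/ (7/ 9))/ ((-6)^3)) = -8451/ 910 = -9.29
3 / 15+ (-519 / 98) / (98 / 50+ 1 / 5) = -19861 / 8820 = -2.25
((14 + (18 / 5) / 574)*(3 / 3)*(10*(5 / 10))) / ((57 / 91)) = 261287 / 2337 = 111.80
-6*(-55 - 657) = 4272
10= 10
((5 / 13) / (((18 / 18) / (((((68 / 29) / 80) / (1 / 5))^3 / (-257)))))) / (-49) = 24565 / 255532723264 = 0.00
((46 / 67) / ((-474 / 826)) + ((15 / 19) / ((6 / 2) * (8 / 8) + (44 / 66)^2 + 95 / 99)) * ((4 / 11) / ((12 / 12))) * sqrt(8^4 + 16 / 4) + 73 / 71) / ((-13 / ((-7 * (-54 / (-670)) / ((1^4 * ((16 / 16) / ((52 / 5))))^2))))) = -2485710864 / 3147350125 + 2122848 * sqrt(41) / 693785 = 18.80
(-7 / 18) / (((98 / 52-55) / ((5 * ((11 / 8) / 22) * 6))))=455 / 33144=0.01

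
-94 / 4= -47 / 2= -23.50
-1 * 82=-82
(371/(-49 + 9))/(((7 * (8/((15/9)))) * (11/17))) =-901/2112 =-0.43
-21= -21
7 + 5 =12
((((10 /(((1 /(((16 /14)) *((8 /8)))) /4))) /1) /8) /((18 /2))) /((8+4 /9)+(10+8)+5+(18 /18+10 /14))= 40 /2089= 0.02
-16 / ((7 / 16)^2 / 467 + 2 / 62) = -59297792 / 121071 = -489.78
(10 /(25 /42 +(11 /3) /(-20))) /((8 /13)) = 6825 /173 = 39.45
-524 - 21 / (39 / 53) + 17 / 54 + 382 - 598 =-768.22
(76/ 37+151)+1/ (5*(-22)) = 622893/ 4070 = 153.04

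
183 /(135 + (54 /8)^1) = 244 /189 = 1.29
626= 626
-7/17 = -0.41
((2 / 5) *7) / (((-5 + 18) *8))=7 / 260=0.03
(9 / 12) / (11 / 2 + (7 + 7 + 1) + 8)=1 / 38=0.03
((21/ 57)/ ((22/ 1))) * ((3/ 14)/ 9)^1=1/ 2508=0.00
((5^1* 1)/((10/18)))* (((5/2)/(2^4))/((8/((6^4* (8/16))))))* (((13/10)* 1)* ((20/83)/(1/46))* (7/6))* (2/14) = 363285/1328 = 273.56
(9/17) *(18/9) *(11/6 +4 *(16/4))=321/17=18.88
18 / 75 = 6 / 25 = 0.24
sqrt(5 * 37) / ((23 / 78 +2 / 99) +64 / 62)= 79794 * sqrt(185) / 107509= 10.10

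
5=5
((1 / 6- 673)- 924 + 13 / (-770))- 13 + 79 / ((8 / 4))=-1570.35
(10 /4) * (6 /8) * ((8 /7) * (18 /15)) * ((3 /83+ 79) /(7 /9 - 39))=-132840 /24983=-5.32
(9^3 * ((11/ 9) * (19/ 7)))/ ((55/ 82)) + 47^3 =3760003/ 35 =107428.66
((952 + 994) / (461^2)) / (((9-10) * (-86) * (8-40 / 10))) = 973 / 36553612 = 0.00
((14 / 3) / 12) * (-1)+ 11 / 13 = 107 / 234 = 0.46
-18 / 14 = -1.29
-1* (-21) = 21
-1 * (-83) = 83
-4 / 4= -1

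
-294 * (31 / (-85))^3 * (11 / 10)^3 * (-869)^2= 4401695793332607 / 307062500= 14334852.98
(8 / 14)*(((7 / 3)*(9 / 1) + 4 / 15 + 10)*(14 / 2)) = 1876 / 15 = 125.07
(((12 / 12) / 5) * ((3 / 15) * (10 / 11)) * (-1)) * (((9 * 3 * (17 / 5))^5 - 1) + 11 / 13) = -529708297191274 / 2234375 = -237072244.90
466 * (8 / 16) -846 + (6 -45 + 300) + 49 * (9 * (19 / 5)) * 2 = 14998 / 5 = 2999.60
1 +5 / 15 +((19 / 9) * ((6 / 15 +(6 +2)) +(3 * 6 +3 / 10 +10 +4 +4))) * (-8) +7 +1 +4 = -3708 / 5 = -741.60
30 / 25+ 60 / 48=49 / 20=2.45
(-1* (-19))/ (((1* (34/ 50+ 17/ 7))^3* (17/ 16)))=101828125/ 171051008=0.60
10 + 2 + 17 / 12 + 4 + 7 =293 / 12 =24.42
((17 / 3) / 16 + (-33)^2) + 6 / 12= 52313 / 48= 1089.85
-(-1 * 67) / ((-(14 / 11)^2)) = -8107 / 196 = -41.36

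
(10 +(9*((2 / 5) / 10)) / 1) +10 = 509 / 25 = 20.36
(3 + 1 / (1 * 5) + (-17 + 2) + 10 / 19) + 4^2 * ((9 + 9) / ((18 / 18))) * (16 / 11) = 425979 / 1045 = 407.64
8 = 8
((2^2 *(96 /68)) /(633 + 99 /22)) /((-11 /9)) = -576 /79475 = -0.01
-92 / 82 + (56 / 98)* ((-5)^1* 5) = -4422 / 287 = -15.41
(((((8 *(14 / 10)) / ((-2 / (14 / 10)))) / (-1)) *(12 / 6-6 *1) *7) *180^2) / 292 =-24357.70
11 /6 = 1.83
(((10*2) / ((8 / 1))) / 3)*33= 55 / 2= 27.50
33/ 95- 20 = -1867/ 95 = -19.65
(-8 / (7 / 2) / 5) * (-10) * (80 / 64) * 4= 160 / 7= 22.86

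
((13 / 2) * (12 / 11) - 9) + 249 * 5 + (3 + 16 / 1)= 1262.09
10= 10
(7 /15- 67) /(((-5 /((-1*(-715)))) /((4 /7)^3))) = 9133696 /5145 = 1775.26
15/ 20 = 3/ 4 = 0.75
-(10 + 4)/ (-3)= 4.67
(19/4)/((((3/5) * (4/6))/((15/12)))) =475/32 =14.84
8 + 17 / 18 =161 / 18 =8.94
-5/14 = -0.36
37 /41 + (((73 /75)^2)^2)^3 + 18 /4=15910591886478918743641597 /2597460865974426269531250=6.13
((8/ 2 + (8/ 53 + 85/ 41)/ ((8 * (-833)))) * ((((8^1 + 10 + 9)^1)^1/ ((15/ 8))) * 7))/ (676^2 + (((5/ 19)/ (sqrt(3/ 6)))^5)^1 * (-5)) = 4033471604817515625 * sqrt(2)/ 82769339526821373396435021928 + 18255779934792066559808019/ 20692334881705343349108755482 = 0.00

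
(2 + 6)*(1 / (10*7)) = 4 / 35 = 0.11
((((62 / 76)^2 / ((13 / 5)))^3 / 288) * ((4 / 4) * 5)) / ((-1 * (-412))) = 554689800625 / 784912671673049088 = 0.00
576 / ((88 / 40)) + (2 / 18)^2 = 233291 / 891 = 261.83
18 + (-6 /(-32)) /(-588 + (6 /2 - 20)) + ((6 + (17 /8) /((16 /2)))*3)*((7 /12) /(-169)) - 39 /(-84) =3371138131 /183223040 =18.40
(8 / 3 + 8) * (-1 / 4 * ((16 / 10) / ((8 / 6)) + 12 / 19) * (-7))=3248 / 95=34.19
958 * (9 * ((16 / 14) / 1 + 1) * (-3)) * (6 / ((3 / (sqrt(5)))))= -775980 * sqrt(5) / 7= -247877.72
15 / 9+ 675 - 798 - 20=-424 / 3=-141.33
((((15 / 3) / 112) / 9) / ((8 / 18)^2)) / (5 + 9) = 0.00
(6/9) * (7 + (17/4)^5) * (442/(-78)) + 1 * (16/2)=-8074187/1536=-5256.63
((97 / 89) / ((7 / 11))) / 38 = 1067 / 23674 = 0.05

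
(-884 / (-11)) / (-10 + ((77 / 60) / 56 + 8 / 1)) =-32640 / 803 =-40.65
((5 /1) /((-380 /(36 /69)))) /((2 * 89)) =-3 /77786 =-0.00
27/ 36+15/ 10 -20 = -71/ 4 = -17.75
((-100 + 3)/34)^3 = -912673/39304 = -23.22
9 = 9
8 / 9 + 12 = 116 / 9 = 12.89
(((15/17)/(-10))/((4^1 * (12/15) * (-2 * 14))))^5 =759375/819944874076832530432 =0.00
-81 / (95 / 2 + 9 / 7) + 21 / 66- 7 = -125349 / 15026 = -8.34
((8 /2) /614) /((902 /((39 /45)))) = 13 /2076855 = 0.00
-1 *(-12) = 12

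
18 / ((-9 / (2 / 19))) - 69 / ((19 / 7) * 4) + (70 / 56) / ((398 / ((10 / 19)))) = -6.56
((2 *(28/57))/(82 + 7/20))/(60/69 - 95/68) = -350336/15490035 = -0.02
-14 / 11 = -1.27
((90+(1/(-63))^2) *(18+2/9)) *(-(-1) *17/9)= 995904268/321489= 3097.79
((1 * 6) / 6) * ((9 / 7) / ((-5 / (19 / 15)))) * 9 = -513 / 175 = -2.93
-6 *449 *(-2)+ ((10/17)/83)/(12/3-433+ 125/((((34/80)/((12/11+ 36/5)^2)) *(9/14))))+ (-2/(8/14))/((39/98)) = 1111068977670979/206548914039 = 5379.21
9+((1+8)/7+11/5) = 12.49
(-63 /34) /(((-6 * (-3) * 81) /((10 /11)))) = -35 /30294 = -0.00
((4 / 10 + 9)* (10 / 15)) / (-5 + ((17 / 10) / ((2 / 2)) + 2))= -188 / 39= -4.82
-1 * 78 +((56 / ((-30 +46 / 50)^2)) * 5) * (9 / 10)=-41067762 / 528529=-77.70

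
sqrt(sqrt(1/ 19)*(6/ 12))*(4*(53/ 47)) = 106*19^(3/ 4)*sqrt(2)/ 893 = 1.53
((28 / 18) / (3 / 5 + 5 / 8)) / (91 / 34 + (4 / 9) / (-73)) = 198560 / 417557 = 0.48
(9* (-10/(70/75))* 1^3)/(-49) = 1.97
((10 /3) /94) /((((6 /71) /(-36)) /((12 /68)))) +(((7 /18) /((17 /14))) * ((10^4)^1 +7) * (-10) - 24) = -230652964 /7191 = -32075.23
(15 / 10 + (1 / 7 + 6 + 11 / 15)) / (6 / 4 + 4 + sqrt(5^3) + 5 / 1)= -1759 / 295 + 3518 * sqrt(5) / 1239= 0.39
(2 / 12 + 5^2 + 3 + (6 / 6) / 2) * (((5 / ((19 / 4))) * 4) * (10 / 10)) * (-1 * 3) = -6880 / 19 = -362.11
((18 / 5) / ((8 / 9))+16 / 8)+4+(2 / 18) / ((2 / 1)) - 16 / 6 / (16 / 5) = 1669 / 180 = 9.27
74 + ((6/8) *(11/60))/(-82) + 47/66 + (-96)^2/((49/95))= 190325062133/10607520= 17942.47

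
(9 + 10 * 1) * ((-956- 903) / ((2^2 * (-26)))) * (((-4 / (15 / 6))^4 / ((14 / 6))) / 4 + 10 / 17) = 130380679 / 297500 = 438.25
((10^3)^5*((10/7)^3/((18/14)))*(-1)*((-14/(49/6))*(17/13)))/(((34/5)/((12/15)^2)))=6400000000000000000/13377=478433131494355.98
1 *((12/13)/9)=4/39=0.10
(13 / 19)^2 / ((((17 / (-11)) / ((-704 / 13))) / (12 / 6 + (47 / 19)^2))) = 295069632 / 2215457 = 133.19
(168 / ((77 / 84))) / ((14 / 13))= 1872 / 11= 170.18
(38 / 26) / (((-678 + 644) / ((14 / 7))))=-19 / 221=-0.09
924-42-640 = 242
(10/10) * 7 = 7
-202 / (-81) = 202 / 81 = 2.49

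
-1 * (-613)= 613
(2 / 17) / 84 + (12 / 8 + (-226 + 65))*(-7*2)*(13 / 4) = 10363355 / 1428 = 7257.25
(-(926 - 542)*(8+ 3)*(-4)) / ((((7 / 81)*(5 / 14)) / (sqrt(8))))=5474304*sqrt(2) / 5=1548366.99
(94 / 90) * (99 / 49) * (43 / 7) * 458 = 5936.91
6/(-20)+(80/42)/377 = -23351/79170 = -0.29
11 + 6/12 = 23/2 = 11.50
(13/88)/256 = 13/22528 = 0.00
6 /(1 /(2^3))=48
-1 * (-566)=566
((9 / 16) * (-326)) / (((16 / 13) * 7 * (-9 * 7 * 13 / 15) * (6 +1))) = 2445 / 43904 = 0.06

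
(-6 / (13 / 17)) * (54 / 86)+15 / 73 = -192657 / 40807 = -4.72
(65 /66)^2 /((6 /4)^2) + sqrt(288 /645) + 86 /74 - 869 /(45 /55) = -384583019 /362637 + 4*sqrt(1290) /215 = -1059.85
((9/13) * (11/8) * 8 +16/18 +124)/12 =15503/1404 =11.04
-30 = -30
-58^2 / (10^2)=-841 / 25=-33.64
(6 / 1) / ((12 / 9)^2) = 27 / 8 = 3.38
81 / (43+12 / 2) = 81 / 49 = 1.65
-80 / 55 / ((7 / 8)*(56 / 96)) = -2.85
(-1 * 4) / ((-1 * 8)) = 0.50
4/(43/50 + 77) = 200/3893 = 0.05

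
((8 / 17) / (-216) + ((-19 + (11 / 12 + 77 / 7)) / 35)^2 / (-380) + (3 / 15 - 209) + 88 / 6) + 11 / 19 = -26467961363 / 136745280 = -193.56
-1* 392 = -392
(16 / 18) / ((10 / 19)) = 76 / 45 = 1.69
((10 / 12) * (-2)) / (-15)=1 / 9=0.11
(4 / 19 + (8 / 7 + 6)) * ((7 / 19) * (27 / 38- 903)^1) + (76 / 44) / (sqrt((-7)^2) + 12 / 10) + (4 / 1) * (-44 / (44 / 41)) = -8068288164 / 3093409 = -2608.22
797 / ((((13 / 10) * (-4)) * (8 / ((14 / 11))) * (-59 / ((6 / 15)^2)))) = 5579 / 84370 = 0.07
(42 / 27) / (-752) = -7 / 3384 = -0.00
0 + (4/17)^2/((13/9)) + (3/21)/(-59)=55715/1551641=0.04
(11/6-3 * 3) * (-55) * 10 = 3941.67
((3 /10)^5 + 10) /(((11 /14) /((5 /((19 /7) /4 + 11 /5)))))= 49011907 /2216500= 22.11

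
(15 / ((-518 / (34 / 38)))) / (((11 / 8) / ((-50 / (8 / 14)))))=12750 / 7733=1.65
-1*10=-10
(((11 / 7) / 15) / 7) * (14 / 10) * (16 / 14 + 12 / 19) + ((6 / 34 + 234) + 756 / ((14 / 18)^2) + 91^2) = 11591213582 / 1187025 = 9764.93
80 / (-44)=-20 / 11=-1.82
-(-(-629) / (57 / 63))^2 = -174477681 / 361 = -483317.68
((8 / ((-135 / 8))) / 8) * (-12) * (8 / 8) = 32 / 45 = 0.71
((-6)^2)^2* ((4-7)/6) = -648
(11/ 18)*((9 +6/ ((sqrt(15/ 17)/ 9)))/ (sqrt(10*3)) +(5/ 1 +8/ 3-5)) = 11*sqrt(30)/ 60 +44/ 27 +11*sqrt(34)/ 10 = 9.05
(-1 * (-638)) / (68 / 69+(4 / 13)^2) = 3719859 / 6298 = 590.64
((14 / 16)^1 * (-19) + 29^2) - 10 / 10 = 6587 / 8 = 823.38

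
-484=-484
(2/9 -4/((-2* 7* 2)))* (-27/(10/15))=-207/14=-14.79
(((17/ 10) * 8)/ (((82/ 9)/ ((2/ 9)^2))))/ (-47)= -136/ 86715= -0.00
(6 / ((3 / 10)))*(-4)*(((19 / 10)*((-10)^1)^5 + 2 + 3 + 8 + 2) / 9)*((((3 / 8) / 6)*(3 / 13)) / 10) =189985 / 78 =2435.71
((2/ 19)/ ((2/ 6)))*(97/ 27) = 194/ 171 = 1.13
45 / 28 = 1.61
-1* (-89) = 89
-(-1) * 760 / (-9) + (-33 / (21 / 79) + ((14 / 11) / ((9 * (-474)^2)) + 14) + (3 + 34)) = -12268208255 / 77850234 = -157.59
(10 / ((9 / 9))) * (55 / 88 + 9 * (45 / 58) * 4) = 33125 / 116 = 285.56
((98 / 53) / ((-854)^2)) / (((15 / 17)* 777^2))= 17 / 3571896218310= 0.00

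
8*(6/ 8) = 6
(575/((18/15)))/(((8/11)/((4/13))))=31625/156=202.72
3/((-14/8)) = -12/7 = -1.71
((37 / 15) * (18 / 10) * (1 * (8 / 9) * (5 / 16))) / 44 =0.03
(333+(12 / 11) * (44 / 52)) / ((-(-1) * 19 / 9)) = 39069 / 247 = 158.17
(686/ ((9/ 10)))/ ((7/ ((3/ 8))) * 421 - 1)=6860/ 70719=0.10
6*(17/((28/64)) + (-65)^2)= 179082/7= 25583.14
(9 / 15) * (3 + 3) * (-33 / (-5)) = 594 / 25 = 23.76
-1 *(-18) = 18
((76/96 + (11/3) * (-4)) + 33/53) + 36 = 9645/424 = 22.75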